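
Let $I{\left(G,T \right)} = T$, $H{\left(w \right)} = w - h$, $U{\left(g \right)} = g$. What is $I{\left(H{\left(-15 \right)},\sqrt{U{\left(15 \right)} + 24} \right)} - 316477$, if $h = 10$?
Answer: $-316477 + \sqrt{39} \approx -3.1647 \cdot 10^{5}$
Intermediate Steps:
$H{\left(w \right)} = -10 + w$ ($H{\left(w \right)} = w - 10 = -10 + w$)
$I{\left(H{\left(-15 \right)},\sqrt{U{\left(15 \right)} + 24} \right)} - 316477 = \sqrt{15 + 24} - 316477 = \sqrt{39} - 316477 = -316477 + \sqrt{39}$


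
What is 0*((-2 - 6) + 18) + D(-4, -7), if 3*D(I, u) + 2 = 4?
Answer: ⅔ ≈ 0.66667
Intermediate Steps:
D(I, u) = ⅔ (D(I, u) = -⅔ + (⅓)*4 = -⅔ + 4/3 = ⅔)
0*((-2 - 6) + 18) + D(-4, -7) = 0*((-2 - 6) + 18) + ⅔ = 0*(-8 + 18) + ⅔ = 0*10 + ⅔ = 0 + ⅔ = ⅔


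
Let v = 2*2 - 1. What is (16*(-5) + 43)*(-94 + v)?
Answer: 3367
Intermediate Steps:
v = 3 (v = 4 - 1 = 3)
(16*(-5) + 43)*(-94 + v) = (16*(-5) + 43)*(-94 + 3) = (-80 + 43)*(-91) = -37*(-91) = 3367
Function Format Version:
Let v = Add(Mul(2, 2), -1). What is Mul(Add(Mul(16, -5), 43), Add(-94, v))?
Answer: 3367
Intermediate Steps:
v = 3 (v = Add(4, -1) = 3)
Mul(Add(Mul(16, -5), 43), Add(-94, v)) = Mul(Add(Mul(16, -5), 43), Add(-94, 3)) = Mul(Add(-80, 43), -91) = Mul(-37, -91) = 3367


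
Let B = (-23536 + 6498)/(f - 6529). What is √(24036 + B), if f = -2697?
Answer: √10439180119/659 ≈ 155.04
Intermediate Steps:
B = 1217/659 (B = (-23536 + 6498)/(-2697 - 6529) = -17038/(-9226) = -17038*(-1/9226) = 1217/659 ≈ 1.8467)
√(24036 + B) = √(24036 + 1217/659) = √(15840941/659) = √10439180119/659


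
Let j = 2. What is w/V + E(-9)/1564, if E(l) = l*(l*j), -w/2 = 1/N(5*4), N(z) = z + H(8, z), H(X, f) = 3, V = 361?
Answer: 29173/282302 ≈ 0.10334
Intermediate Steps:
N(z) = 3 + z (N(z) = z + 3 = 3 + z)
w = -2/23 (w = -2/(3 + 5*4) = -2/(3 + 20) = -2/23 ≈ -0.086957)
E(l) = 2*l² (E(l) = l*(l*2) = l*(2*l) = 2*l²)
w/V + E(-9)/1564 = -2/23/361 + (2*(-9)²)/1564 = -2/23*1/361 + (2*81)*(1/1564) = -2/8303 + 162*(1/1564) = -2/8303 + 81/782 = 29173/282302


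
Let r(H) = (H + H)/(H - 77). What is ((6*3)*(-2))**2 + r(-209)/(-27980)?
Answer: 471407021/363740 ≈ 1296.0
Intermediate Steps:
r(H) = 2*H/(-77 + H) (r(H) = (2*H)/(-77 + H) = 2*H/(-77 + H))
((6*3)*(-2))**2 + r(-209)/(-27980) = ((6*3)*(-2))**2 + (2*(-209)/(-77 - 209))/(-27980) = (18*(-2))**2 + (2*(-209)/(-286))*(-1/27980) = (-36)**2 + (2*(-209)*(-1/286))*(-1/27980) = 1296 + (19/13)*(-1/27980) = 1296 - 19/363740 = 471407021/363740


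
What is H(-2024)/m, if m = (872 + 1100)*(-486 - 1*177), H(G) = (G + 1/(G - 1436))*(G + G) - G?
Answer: -1772207063/282733035 ≈ -6.2681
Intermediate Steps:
H(G) = -G + 2*G*(G + 1/(-1436 + G)) (H(G) = (G + 1/(-1436 + G))*(2*G) - G = 2*G*(G + 1/(-1436 + G)) - G = -G + 2*G*(G + 1/(-1436 + G)))
m = -1307436 (m = 1972*(-486 - 177) = 1972*(-663) = -1307436)
H(-2024)/m = -2024*(1438 - 2873*(-2024) + 2*(-2024)²)/(-1436 - 2024)/(-1307436) = -2024*(1438 + 5814952 + 2*4096576)/(-3460)*(-1/1307436) = -2024*(-1/3460)*(1438 + 5814952 + 8193152)*(-1/1307436) = -2024*(-1/3460)*14009542*(-1/1307436) = (7088828252/865)*(-1/1307436) = -1772207063/282733035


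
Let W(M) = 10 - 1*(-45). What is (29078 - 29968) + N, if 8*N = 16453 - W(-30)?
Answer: 4639/4 ≈ 1159.8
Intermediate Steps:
W(M) = 55 (W(M) = 10 + 45 = 55)
N = 8199/4 (N = (16453 - 1*55)/8 = (16453 - 55)/8 = (⅛)*16398 = 8199/4 ≈ 2049.8)
(29078 - 29968) + N = (29078 - 29968) + 8199/4 = -890 + 8199/4 = 4639/4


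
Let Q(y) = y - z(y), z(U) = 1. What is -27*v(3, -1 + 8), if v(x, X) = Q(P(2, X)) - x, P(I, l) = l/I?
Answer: 27/2 ≈ 13.500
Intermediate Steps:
Q(y) = -1 + y (Q(y) = y - 1*1 = y - 1 = -1 + y)
v(x, X) = -1 + X/2 - x (v(x, X) = (-1 + X/2) - x = -1 + X/2 - x)
-27*v(3, -1 + 8) = -27*(-1 + (-1 + 8)/2 - 1*3) = -27*(-1 + (½)*7 - 3) = -27*(-1 + 7/2 - 3) = -27*(-½) = 27/2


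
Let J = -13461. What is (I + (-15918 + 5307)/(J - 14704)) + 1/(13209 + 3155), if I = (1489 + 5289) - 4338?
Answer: 8585880099/3518260 ≈ 2440.4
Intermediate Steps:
I = 2440 (I = 6778 - 4338 = 2440)
(I + (-15918 + 5307)/(J - 14704)) + 1/(13209 + 3155) = (2440 + (-15918 + 5307)/(-13461 - 14704)) + 1/(13209 + 3155) = (2440 - 10611/(-28165)) + 1/16364 = (2440 - 10611*(-1/28165)) + 1/16364 = (2440 + 81/215) + 1/16364 = 524681/215 + 1/16364 = 8585880099/3518260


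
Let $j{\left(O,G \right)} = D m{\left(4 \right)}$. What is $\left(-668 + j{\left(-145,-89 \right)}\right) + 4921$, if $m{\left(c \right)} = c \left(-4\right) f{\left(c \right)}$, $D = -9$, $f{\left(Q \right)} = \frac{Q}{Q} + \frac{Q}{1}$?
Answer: $4973$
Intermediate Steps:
$f{\left(Q \right)} = 1 + Q$ ($f{\left(Q \right)} = 1 + Q 1 = 1 + Q$)
$m{\left(c \right)} = - 4 c \left(1 + c\right)$ ($m{\left(c \right)} = c \left(-4\right) \left(1 + c\right) = - 4 c \left(1 + c\right)$)
$j{\left(O,G \right)} = 720$ ($j{\left(O,G \right)} = - 9 \left(\left(-4\right) 4 \left(1 + 4\right)\right) = - 9 \left(\left(-4\right) 4 \cdot 5\right) = \left(-9\right) \left(-80\right) = 720$)
$\left(-668 + j{\left(-145,-89 \right)}\right) + 4921 = \left(-668 + 720\right) + 4921 = 52 + 4921 = 4973$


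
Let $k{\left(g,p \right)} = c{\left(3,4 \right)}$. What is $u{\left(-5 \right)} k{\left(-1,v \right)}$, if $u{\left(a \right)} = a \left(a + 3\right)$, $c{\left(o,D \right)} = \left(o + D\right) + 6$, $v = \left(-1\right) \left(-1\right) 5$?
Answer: $130$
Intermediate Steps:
$v = 5$ ($v = 1 \cdot 5 = 5$)
$c{\left(o,D \right)} = 6 + D + o$ ($c{\left(o,D \right)} = \left(D + o\right) + 6 = 6 + D + o$)
$k{\left(g,p \right)} = 13$ ($k{\left(g,p \right)} = 6 + 4 + 3 = 13$)
$u{\left(a \right)} = a \left(3 + a\right)$
$u{\left(-5 \right)} k{\left(-1,v \right)} = - 5 \left(3 - 5\right) 13 = \left(-5\right) \left(-2\right) 13 = 10 \cdot 13 = 130$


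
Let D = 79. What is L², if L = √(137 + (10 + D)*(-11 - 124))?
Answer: -11878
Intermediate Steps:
L = I*√11878 (L = √(137 + (10 + 79)*(-11 - 124)) = √(137 + 89*(-135)) = √(137 - 12015) = √(-11878) = I*√11878 ≈ 108.99*I)
L² = (I*√11878)² = -11878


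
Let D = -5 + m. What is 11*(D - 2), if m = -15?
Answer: -242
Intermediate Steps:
D = -20 (D = -5 - 15 = -20)
11*(D - 2) = 11*(-20 - 2) = 11*(-22) = -242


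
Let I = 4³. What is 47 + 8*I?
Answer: 559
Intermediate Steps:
I = 64
47 + 8*I = 47 + 8*64 = 47 + 512 = 559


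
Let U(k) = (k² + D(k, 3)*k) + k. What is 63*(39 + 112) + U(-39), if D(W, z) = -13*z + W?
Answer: 14037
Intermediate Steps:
D(W, z) = W - 13*z
U(k) = k + k² + k*(-39 + k) (U(k) = (k² + (k - 13*3)*k) + k = (k² + (k - 39)*k) + k = (k² + (-39 + k)*k) + k = (k² + k*(-39 + k)) + k = k + k² + k*(-39 + k))
63*(39 + 112) + U(-39) = 63*(39 + 112) + 2*(-39)*(-19 - 39) = 63*151 + 2*(-39)*(-58) = 9513 + 4524 = 14037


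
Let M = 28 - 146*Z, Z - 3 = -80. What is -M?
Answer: -11270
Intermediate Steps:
Z = -77 (Z = 3 - 80 = -77)
M = 11270 (M = 28 - 146*(-77) = 28 + 11242 = 11270)
-M = -1*11270 = -11270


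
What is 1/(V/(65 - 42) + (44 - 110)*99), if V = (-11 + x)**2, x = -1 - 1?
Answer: -23/150113 ≈ -0.00015322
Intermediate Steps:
x = -2
V = 169 (V = (-11 - 2)**2 = (-13)**2 = 169)
1/(V/(65 - 42) + (44 - 110)*99) = 1/(169/(65 - 42) + (44 - 110)*99) = 1/(169/23 - 66*99) = 1/((1/23)*169 - 6534) = 1/(169/23 - 6534) = 1/(-150113/23) = -23/150113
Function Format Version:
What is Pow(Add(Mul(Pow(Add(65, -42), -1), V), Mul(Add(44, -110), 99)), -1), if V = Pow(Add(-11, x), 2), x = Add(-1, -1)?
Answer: Rational(-23, 150113) ≈ -0.00015322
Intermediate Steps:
x = -2
V = 169 (V = Pow(Add(-11, -2), 2) = Pow(-13, 2) = 169)
Pow(Add(Mul(Pow(Add(65, -42), -1), V), Mul(Add(44, -110), 99)), -1) = Pow(Add(Mul(Pow(Add(65, -42), -1), 169), Mul(Add(44, -110), 99)), -1) = Pow(Add(Mul(Pow(23, -1), 169), Mul(-66, 99)), -1) = Pow(Add(Mul(Rational(1, 23), 169), -6534), -1) = Pow(Add(Rational(169, 23), -6534), -1) = Pow(Rational(-150113, 23), -1) = Rational(-23, 150113)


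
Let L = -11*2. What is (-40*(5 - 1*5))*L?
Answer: 0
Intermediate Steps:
L = -22
(-40*(5 - 1*5))*L = -40*(5 - 1*5)*(-22) = -40*(5 - 5)*(-22) = -40*0*(-22) = 0*(-22) = 0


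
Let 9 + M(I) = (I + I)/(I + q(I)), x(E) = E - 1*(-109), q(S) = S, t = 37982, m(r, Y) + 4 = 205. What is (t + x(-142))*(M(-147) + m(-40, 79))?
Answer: 7324157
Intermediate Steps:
m(r, Y) = 201 (m(r, Y) = -4 + 205 = 201)
x(E) = 109 + E (x(E) = E + 109 = 109 + E)
M(I) = -8 (M(I) = -9 + (I + I)/(I + I) = -9 + (2*I)/((2*I)) = -9 + (2*I)*(1/(2*I)) = -9 + 1 = -8)
(t + x(-142))*(M(-147) + m(-40, 79)) = (37982 + (109 - 142))*(-8 + 201) = (37982 - 33)*193 = 37949*193 = 7324157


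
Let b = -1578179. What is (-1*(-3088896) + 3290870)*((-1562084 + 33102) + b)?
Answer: -19822960104326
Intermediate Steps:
(-1*(-3088896) + 3290870)*((-1562084 + 33102) + b) = (-1*(-3088896) + 3290870)*((-1562084 + 33102) - 1578179) = (3088896 + 3290870)*(-1528982 - 1578179) = 6379766*(-3107161) = -19822960104326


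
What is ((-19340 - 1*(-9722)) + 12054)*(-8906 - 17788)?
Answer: -65026584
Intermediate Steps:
((-19340 - 1*(-9722)) + 12054)*(-8906 - 17788) = ((-19340 + 9722) + 12054)*(-26694) = (-9618 + 12054)*(-26694) = 2436*(-26694) = -65026584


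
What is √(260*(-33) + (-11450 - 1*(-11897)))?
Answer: I*√8133 ≈ 90.183*I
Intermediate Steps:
√(260*(-33) + (-11450 - 1*(-11897))) = √(-8580 + (-11450 + 11897)) = √(-8580 + 447) = √(-8133) = I*√8133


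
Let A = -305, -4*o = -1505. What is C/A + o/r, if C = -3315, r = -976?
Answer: 40927/3904 ≈ 10.483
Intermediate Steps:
o = 1505/4 (o = -¼*(-1505) = 1505/4 ≈ 376.25)
C/A + o/r = -3315/(-305) + (1505/4)/(-976) = -3315*(-1/305) + (1505/4)*(-1/976) = 663/61 - 1505/3904 = 40927/3904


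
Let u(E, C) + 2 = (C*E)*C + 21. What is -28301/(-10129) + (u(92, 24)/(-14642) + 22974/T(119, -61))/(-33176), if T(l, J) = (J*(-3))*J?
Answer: 7308267585222025/2615487362906704 ≈ 2.7942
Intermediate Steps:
u(E, C) = 19 + E*C² (u(E, C) = -2 + ((C*E)*C + 21) = -2 + (E*C² + 21) = -2 + (21 + E*C²) = 19 + E*C²)
T(l, J) = -3*J² (T(l, J) = (-3*J)*J = -3*J²)
-28301/(-10129) + (u(92, 24)/(-14642) + 22974/T(119, -61))/(-33176) = -28301/(-10129) + ((19 + 92*24²)/(-14642) + 22974/((-3*(-61)²)))/(-33176) = -28301*(-1/10129) + ((19 + 92*576)*(-1/14642) + 22974/((-3*3721)))*(-1/33176) = 4043/1447 + ((19 + 52992)*(-1/14642) + 22974/(-11163))*(-1/33176) = 4043/1447 + (53011*(-1/14642) + 22974*(-1/11163))*(-1/33176) = 4043/1447 + (-53011/14642 - 7658/3721)*(-1/33176) = 4043/1447 - 309382367/54482882*(-1/33176) = 4043/1447 + 309382367/1807524093232 = 7308267585222025/2615487362906704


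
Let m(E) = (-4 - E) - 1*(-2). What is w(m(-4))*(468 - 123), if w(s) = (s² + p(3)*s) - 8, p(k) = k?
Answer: 690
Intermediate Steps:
m(E) = -2 - E (m(E) = (-4 - E) + 2 = -2 - E)
w(s) = -8 + s² + 3*s (w(s) = (s² + 3*s) - 8 = -8 + s² + 3*s)
w(m(-4))*(468 - 123) = (-8 + (-2 - 1*(-4))² + 3*(-2 - 1*(-4)))*(468 - 123) = (-8 + (-2 + 4)² + 3*(-2 + 4))*345 = (-8 + 2² + 3*2)*345 = (-8 + 4 + 6)*345 = 2*345 = 690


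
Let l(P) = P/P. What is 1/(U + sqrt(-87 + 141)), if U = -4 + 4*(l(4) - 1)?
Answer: 2/19 + 3*sqrt(6)/38 ≈ 0.29864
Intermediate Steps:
l(P) = 1
U = -4 (U = -4 + 4*(1 - 1) = -4 + 4*0 = -4 + 0 = -4)
1/(U + sqrt(-87 + 141)) = 1/(-4 + sqrt(-87 + 141)) = 1/(-4 + sqrt(54)) = 1/(-4 + 3*sqrt(6))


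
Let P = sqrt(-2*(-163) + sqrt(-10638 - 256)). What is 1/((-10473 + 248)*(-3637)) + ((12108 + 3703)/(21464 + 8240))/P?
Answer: 1/37188325 + 15811/(29704*sqrt(326 + I*sqrt(10894))) ≈ 0.028425 - 0.0044394*I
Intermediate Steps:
P = sqrt(326 + I*sqrt(10894)) (P = sqrt(326 + sqrt(-10894)) = sqrt(326 + I*sqrt(10894)) ≈ 18.28 + 2.8549*I)
1/((-10473 + 248)*(-3637)) + ((12108 + 3703)/(21464 + 8240))/P = 1/((-10473 + 248)*(-3637)) + ((12108 + 3703)/(21464 + 8240))/(sqrt(326 + I*sqrt(10894))) = -1/3637/(-10225) + (15811/29704)/sqrt(326 + I*sqrt(10894)) = -1/10225*(-1/3637) + (15811*(1/29704))/sqrt(326 + I*sqrt(10894)) = 1/37188325 + 15811/(29704*sqrt(326 + I*sqrt(10894)))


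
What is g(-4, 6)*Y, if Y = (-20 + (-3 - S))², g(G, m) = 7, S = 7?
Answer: 6300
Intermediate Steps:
Y = 900 (Y = (-20 + (-3 - 1*7))² = (-20 + (-3 - 7))² = (-20 - 10)² = (-30)² = 900)
g(-4, 6)*Y = 7*900 = 6300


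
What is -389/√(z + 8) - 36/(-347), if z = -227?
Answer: 36/347 + 389*I*√219/219 ≈ 0.10375 + 26.286*I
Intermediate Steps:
-389/√(z + 8) - 36/(-347) = -389/√(-227 + 8) - 36/(-347) = -389*(-I*√219/219) - 36*(-1/347) = -389*(-I*√219/219) + 36/347 = -(-389)*I*√219/219 + 36/347 = 389*I*√219/219 + 36/347 = 36/347 + 389*I*√219/219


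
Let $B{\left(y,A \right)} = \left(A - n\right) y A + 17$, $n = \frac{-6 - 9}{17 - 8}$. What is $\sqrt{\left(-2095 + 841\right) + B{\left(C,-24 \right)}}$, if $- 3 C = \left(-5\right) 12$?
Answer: $\sqrt{9483} \approx 97.381$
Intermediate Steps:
$C = 20$ ($C = - \frac{\left(-5\right) 12}{3} = \left(- \frac{1}{3}\right) \left(-60\right) = 20$)
$n = - \frac{5}{3}$ ($n = - \frac{15}{9} = \left(-15\right) \frac{1}{9} = - \frac{5}{3} \approx -1.6667$)
$B{\left(y,A \right)} = 17 + A y \left(\frac{5}{3} + A\right)$ ($B{\left(y,A \right)} = \left(A - - \frac{5}{3}\right) y A + 17 = \left(A + \frac{5}{3}\right) y A + 17 = \left(\frac{5}{3} + A\right) y A + 17 = y \left(\frac{5}{3} + A\right) A + 17 = A y \left(\frac{5}{3} + A\right) + 17 = 17 + A y \left(\frac{5}{3} + A\right)$)
$\sqrt{\left(-2095 + 841\right) + B{\left(C,-24 \right)}} = \sqrt{\left(-2095 + 841\right) + \left(17 + 20 \left(-24\right)^{2} + \frac{5}{3} \left(-24\right) 20\right)} = \sqrt{-1254 + \left(17 + 20 \cdot 576 - 800\right)} = \sqrt{-1254 + \left(17 + 11520 - 800\right)} = \sqrt{-1254 + 10737} = \sqrt{9483}$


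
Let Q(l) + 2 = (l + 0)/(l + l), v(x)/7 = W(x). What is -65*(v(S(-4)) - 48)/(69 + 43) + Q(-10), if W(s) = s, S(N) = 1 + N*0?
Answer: 2497/112 ≈ 22.295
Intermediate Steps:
S(N) = 1 (S(N) = 1 + 0 = 1)
v(x) = 7*x
Q(l) = -3/2 (Q(l) = -2 + (l + 0)/(l + l) = -2 + l/((2*l)) = -2 + l*(1/(2*l)) = -2 + 1/2 = -3/2)
-65*(v(S(-4)) - 48)/(69 + 43) + Q(-10) = -65*(7*1 - 48)/(69 + 43) - 3/2 = -65*(7 - 48)/112 - 3/2 = -(-2665)/112 - 3/2 = -65*(-41/112) - 3/2 = 2665/112 - 3/2 = 2497/112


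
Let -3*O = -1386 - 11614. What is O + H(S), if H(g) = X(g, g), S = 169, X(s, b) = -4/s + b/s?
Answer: 2197495/507 ≈ 4334.3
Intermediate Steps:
O = 13000/3 (O = -(-1386 - 11614)/3 = -1/3*(-13000) = 13000/3 ≈ 4333.3)
H(g) = (-4 + g)/g
O + H(S) = 13000/3 + (-4 + 169)/169 = 13000/3 + (1/169)*165 = 13000/3 + 165/169 = 2197495/507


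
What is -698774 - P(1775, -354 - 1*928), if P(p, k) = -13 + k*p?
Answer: 1576789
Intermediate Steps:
-698774 - P(1775, -354 - 1*928) = -698774 - (-13 + (-354 - 1*928)*1775) = -698774 - (-13 + (-354 - 928)*1775) = -698774 - (-13 - 1282*1775) = -698774 - (-13 - 2275550) = -698774 - 1*(-2275563) = -698774 + 2275563 = 1576789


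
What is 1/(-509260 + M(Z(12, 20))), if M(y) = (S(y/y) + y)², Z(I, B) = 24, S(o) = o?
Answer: -1/508635 ≈ -1.9660e-6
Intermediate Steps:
M(y) = (1 + y)² (M(y) = (y/y + y)² = (1 + y)²)
1/(-509260 + M(Z(12, 20))) = 1/(-509260 + (1 + 24)²) = 1/(-509260 + 25²) = 1/(-509260 + 625) = 1/(-508635) = -1/508635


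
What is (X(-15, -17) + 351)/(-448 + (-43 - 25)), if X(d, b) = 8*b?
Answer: -5/12 ≈ -0.41667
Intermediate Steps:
(X(-15, -17) + 351)/(-448 + (-43 - 25)) = (8*(-17) + 351)/(-448 + (-43 - 25)) = (-136 + 351)/(-448 - 68) = 215/(-516) = 215*(-1/516) = -5/12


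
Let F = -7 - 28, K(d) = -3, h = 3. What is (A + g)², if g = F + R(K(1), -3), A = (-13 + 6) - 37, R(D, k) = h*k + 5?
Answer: 6889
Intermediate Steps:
R(D, k) = 5 + 3*k (R(D, k) = 3*k + 5 = 5 + 3*k)
F = -35
A = -44 (A = -7 - 37 = -44)
g = -39 (g = -35 + (5 + 3*(-3)) = -35 + (5 - 9) = -35 - 4 = -39)
(A + g)² = (-44 - 39)² = (-83)² = 6889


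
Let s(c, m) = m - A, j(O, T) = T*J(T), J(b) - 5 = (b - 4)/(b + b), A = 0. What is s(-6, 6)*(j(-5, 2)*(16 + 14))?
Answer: 1620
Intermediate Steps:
J(b) = 5 + (-4 + b)/(2*b) (J(b) = 5 + (b - 4)/(b + b) = 5 + (-4 + b)/((2*b)) = 5 + (-4 + b)*(1/(2*b)) = 5 + (-4 + b)/(2*b))
j(O, T) = T*(11/2 - 2/T)
s(c, m) = m (s(c, m) = m - 1*0 = m + 0 = m)
s(-6, 6)*(j(-5, 2)*(16 + 14)) = 6*((-2 + (11/2)*2)*(16 + 14)) = 6*((-2 + 11)*30) = 6*(9*30) = 6*270 = 1620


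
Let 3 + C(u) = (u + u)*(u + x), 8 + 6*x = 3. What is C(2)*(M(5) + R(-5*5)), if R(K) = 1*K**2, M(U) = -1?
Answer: 1040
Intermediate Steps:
x = -5/6 (x = -4/3 + (1/6)*3 = -4/3 + 1/2 = -5/6 ≈ -0.83333)
C(u) = -3 + 2*u*(-5/6 + u) (C(u) = -3 + (u + u)*(u - 5/6) = -3 + (2*u)*(-5/6 + u) = -3 + 2*u*(-5/6 + u))
R(K) = K**2
C(2)*(M(5) + R(-5*5)) = (-3 + 2*2**2 - 5/3*2)*(-1 + (-5*5)**2) = (-3 + 2*4 - 10/3)*(-1 + (-25)**2) = (-3 + 8 - 10/3)*(-1 + 625) = (5/3)*624 = 1040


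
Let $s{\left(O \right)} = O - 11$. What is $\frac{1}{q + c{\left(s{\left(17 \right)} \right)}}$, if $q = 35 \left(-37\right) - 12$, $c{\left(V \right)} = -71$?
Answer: $- \frac{1}{1378} \approx -0.00072569$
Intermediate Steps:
$s{\left(O \right)} = -11 + O$
$q = -1307$ ($q = -1295 - 12 = -1307$)
$\frac{1}{q + c{\left(s{\left(17 \right)} \right)}} = \frac{1}{-1307 - 71} = \frac{1}{-1378} = - \frac{1}{1378}$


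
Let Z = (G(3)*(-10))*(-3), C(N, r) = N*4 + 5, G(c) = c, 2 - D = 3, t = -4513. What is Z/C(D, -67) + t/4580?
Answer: 407687/4580 ≈ 89.015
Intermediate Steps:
D = -1 (D = 2 - 1*3 = 2 - 3 = -1)
C(N, r) = 5 + 4*N (C(N, r) = 4*N + 5 = 5 + 4*N)
Z = 90 (Z = (3*(-10))*(-3) = -30*(-3) = 90)
Z/C(D, -67) + t/4580 = 90/(5 + 4*(-1)) - 4513/4580 = 90/(5 - 4) - 4513*1/4580 = 90/1 - 4513/4580 = 90*1 - 4513/4580 = 90 - 4513/4580 = 407687/4580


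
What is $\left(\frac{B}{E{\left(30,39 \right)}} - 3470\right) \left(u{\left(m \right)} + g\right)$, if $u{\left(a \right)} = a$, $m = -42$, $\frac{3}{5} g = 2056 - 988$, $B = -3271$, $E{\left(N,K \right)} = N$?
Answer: $- \frac{93305399}{15} \approx -6.2204 \cdot 10^{6}$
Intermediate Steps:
$g = 1780$ ($g = \frac{5 \left(2056 - 988\right)}{3} = \frac{5}{3} \cdot 1068 = 1780$)
$\left(\frac{B}{E{\left(30,39 \right)}} - 3470\right) \left(u{\left(m \right)} + g\right) = \left(- \frac{3271}{30} - 3470\right) \left(-42 + 1780\right) = \left(\left(-3271\right) \frac{1}{30} - 3470\right) 1738 = \left(- \frac{3271}{30} - 3470\right) 1738 = \left(- \frac{107371}{30}\right) 1738 = - \frac{93305399}{15}$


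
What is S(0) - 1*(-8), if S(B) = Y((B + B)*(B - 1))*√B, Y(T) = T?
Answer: 8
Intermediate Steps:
S(B) = 2*B^(3/2)*(-1 + B) (S(B) = ((B + B)*(B - 1))*√B = ((2*B)*(-1 + B))*√B = (2*B*(-1 + B))*√B = 2*B^(3/2)*(-1 + B))
S(0) - 1*(-8) = 2*0^(3/2)*(-1 + 0) - 1*(-8) = 2*0*(-1) + 8 = 0 + 8 = 8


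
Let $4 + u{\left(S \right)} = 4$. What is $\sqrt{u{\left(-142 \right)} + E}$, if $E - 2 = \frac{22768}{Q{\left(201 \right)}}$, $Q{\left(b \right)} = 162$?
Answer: $\frac{\sqrt{11546}}{9} \approx 11.939$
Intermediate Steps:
$u{\left(S \right)} = 0$ ($u{\left(S \right)} = -4 + 4 = 0$)
$E = \frac{11546}{81}$ ($E = 2 + \frac{22768}{162} = 2 + 22768 \cdot \frac{1}{162} = 2 + \frac{11384}{81} = \frac{11546}{81} \approx 142.54$)
$\sqrt{u{\left(-142 \right)} + E} = \sqrt{0 + \frac{11546}{81}} = \sqrt{\frac{11546}{81}} = \frac{\sqrt{11546}}{9}$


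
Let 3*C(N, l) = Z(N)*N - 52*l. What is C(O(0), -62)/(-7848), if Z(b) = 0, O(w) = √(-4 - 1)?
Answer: -403/2943 ≈ -0.13693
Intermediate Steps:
O(w) = I*√5 (O(w) = √(-5) = I*√5)
C(N, l) = -52*l/3 (C(N, l) = (0*N - 52*l)/3 = (0 - 52*l)/3 = (-52*l)/3 = -52*l/3)
C(O(0), -62)/(-7848) = -52/3*(-62)/(-7848) = (3224/3)*(-1/7848) = -403/2943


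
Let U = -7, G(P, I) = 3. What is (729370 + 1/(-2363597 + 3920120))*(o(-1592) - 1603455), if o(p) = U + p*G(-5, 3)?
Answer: -1825802335182649618/1556523 ≈ -1.1730e+12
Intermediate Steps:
o(p) = -7 + 3*p (o(p) = -7 + p*3 = -7 + 3*p)
(729370 + 1/(-2363597 + 3920120))*(o(-1592) - 1603455) = (729370 + 1/(-2363597 + 3920120))*((-7 + 3*(-1592)) - 1603455) = (729370 + 1/1556523)*((-7 - 4776) - 1603455) = (729370 + 1/1556523)*(-4783 - 1603455) = (1135281180511/1556523)*(-1608238) = -1825802335182649618/1556523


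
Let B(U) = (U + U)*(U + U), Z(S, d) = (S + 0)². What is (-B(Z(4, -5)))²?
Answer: 1048576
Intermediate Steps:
Z(S, d) = S²
B(U) = 4*U² (B(U) = (2*U)*(2*U) = 4*U²)
(-B(Z(4, -5)))² = (-4*(4²)²)² = (-4*16²)² = (-4*256)² = (-1*1024)² = (-1024)² = 1048576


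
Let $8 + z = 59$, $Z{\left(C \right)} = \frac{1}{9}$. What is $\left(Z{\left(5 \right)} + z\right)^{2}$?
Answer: $\frac{211600}{81} \approx 2612.3$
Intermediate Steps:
$Z{\left(C \right)} = \frac{1}{9}$
$z = 51$ ($z = -8 + 59 = 51$)
$\left(Z{\left(5 \right)} + z\right)^{2} = \left(\frac{1}{9} + 51\right)^{2} = \left(\frac{460}{9}\right)^{2} = \frac{211600}{81}$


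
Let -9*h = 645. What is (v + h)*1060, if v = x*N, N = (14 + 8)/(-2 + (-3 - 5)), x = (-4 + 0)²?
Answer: -339836/3 ≈ -1.1328e+5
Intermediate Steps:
x = 16 (x = (-4)² = 16)
N = -11/5 (N = 22/(-2 - 8) = 22/(-10) = 22*(-⅒) = -11/5 ≈ -2.2000)
h = -215/3 (h = -⅑*645 = -215/3 ≈ -71.667)
v = -176/5 (v = 16*(-11/5) = -176/5 ≈ -35.200)
(v + h)*1060 = (-176/5 - 215/3)*1060 = -1603/15*1060 = -339836/3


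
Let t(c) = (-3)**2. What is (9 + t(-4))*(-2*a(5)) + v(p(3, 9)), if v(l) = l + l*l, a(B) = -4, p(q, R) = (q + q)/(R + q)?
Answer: 579/4 ≈ 144.75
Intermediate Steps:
p(q, R) = 2*q/(R + q) (p(q, R) = (2*q)/(R + q) = 2*q/(R + q))
t(c) = 9
v(l) = l + l**2
(9 + t(-4))*(-2*a(5)) + v(p(3, 9)) = (9 + 9)*(-2*(-4)) + (2*3/(9 + 3))*(1 + 2*3/(9 + 3)) = 18*8 + (2*3/12)*(1 + 2*3/12) = 144 + (2*3*(1/12))*(1 + 2*3*(1/12)) = 144 + (1 + 1/2)/2 = 144 + (1/2)*(3/2) = 144 + 3/4 = 579/4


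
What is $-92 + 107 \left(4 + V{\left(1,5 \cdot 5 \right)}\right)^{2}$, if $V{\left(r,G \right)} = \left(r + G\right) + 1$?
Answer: $102735$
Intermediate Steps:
$V{\left(r,G \right)} = 1 + G + r$ ($V{\left(r,G \right)} = \left(G + r\right) + 1 = 1 + G + r$)
$-92 + 107 \left(4 + V{\left(1,5 \cdot 5 \right)}\right)^{2} = -92 + 107 \left(4 + \left(1 + 5 \cdot 5 + 1\right)\right)^{2} = -92 + 107 \left(4 + \left(1 + 25 + 1\right)\right)^{2} = -92 + 107 \left(4 + 27\right)^{2} = -92 + 107 \cdot 31^{2} = -92 + 107 \cdot 961 = -92 + 102827 = 102735$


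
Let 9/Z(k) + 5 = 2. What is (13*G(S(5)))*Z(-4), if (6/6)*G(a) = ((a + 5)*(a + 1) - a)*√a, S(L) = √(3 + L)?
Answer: 2^(¼)*(-780 - 507*√2) ≈ -1780.3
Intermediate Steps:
Z(k) = -3 (Z(k) = 9/(-5 + 2) = 9/(-3) = 9*(-⅓) = -3)
G(a) = √a*(-a + (1 + a)*(5 + a)) (G(a) = ((a + 5)*(a + 1) - a)*√a = ((5 + a)*(1 + a) - a)*√a = ((1 + a)*(5 + a) - a)*√a = (-a + (1 + a)*(5 + a))*√a = √a*(-a + (1 + a)*(5 + a)))
(13*G(S(5)))*Z(-4) = (13*(√(√(3 + 5))*(5 + (√(3 + 5))² + 5*√(3 + 5))))*(-3) = (13*(√(√8)*(5 + (√8)² + 5*√8)))*(-3) = (13*(√(2*√2)*(5 + (2*√2)² + 5*(2*√2))))*(-3) = (13*(2^(¾)*(5 + 8 + 10*√2)))*(-3) = (13*(2^(¾)*(13 + 10*√2)))*(-3) = (13*2^(¾)*(13 + 10*√2))*(-3) = -39*2^(¾)*(13 + 10*√2)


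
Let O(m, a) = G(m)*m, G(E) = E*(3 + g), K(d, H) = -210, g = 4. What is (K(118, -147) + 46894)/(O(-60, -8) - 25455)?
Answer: -46684/255 ≈ -183.07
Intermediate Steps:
G(E) = 7*E (G(E) = E*(3 + 4) = E*7 = 7*E)
O(m, a) = 7*m**2 (O(m, a) = (7*m)*m = 7*m**2)
(K(118, -147) + 46894)/(O(-60, -8) - 25455) = (-210 + 46894)/(7*(-60)**2 - 25455) = 46684/(7*3600 - 25455) = 46684/(25200 - 25455) = 46684/(-255) = 46684*(-1/255) = -46684/255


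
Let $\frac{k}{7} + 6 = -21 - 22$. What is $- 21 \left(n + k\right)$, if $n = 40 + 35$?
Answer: $5628$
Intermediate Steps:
$k = -343$ ($k = -42 + 7 \left(-21 - 22\right) = -42 + 7 \left(-43\right) = -42 - 301 = -343$)
$n = 75$
$- 21 \left(n + k\right) = - 21 \left(75 - 343\right) = \left(-21\right) \left(-268\right) = 5628$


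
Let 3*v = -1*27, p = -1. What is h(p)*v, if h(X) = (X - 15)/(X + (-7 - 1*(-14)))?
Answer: 24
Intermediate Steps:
h(X) = (-15 + X)/(7 + X) (h(X) = (-15 + X)/(X + (-7 + 14)) = (-15 + X)/(X + 7) = (-15 + X)/(7 + X))
v = -9 (v = (-1*27)/3 = (1/3)*(-27) = -9)
h(p)*v = ((-15 - 1)/(7 - 1))*(-9) = (-16/6)*(-9) = ((1/6)*(-16))*(-9) = -8/3*(-9) = 24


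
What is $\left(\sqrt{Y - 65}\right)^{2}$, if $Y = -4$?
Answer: $-69$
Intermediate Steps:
$\left(\sqrt{Y - 65}\right)^{2} = \left(\sqrt{-4 - 65}\right)^{2} = \left(\sqrt{-69}\right)^{2} = \left(i \sqrt{69}\right)^{2} = -69$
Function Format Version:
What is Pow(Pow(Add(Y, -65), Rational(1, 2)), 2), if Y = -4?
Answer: -69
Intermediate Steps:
Pow(Pow(Add(Y, -65), Rational(1, 2)), 2) = Pow(Pow(Add(-4, -65), Rational(1, 2)), 2) = Pow(Pow(-69, Rational(1, 2)), 2) = Pow(Mul(I, Pow(69, Rational(1, 2))), 2) = -69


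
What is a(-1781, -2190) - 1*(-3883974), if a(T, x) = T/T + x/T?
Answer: 6917361665/1781 ≈ 3.8840e+6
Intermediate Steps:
a(T, x) = 1 + x/T
a(-1781, -2190) - 1*(-3883974) = (-1781 - 2190)/(-1781) - 1*(-3883974) = -1/1781*(-3971) + 3883974 = 3971/1781 + 3883974 = 6917361665/1781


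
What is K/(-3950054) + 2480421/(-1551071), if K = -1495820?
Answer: -3738836934757/3063407103917 ≈ -1.2205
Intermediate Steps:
K/(-3950054) + 2480421/(-1551071) = -1495820/(-3950054) + 2480421/(-1551071) = -1495820*(-1/3950054) + 2480421*(-1/1551071) = 747910/1975027 - 2480421/1551071 = -3738836934757/3063407103917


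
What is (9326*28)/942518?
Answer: 130564/471259 ≈ 0.27705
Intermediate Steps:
(9326*28)/942518 = 261128*(1/942518) = 130564/471259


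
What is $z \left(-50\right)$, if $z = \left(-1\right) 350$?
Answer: $17500$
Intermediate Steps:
$z = -350$
$z \left(-50\right) = \left(-350\right) \left(-50\right) = 17500$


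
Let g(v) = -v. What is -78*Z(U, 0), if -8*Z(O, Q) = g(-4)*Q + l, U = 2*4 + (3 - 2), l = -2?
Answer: -39/2 ≈ -19.500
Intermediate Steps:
U = 9 (U = 8 + 1 = 9)
Z(O, Q) = ¼ - Q/2 (Z(O, Q) = -((-1*(-4))*Q - 2)/8 = -(4*Q - 2)/8 = -(-2 + 4*Q)/8 = ¼ - Q/2)
-78*Z(U, 0) = -78*(¼ - ½*0) = -78*(¼ + 0) = -78*¼ = -39/2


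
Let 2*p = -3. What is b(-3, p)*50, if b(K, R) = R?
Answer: -75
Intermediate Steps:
p = -3/2 (p = (½)*(-3) = -3/2 ≈ -1.5000)
b(-3, p)*50 = -3/2*50 = -75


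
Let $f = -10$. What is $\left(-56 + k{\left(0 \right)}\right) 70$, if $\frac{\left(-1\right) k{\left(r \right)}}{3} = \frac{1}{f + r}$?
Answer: $-3899$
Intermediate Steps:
$k{\left(r \right)} = - \frac{3}{-10 + r}$
$\left(-56 + k{\left(0 \right)}\right) 70 = \left(-56 - \frac{3}{-10 + 0}\right) 70 = \left(-56 - \frac{3}{-10}\right) 70 = \left(-56 - - \frac{3}{10}\right) 70 = \left(-56 + \frac{3}{10}\right) 70 = \left(- \frac{557}{10}\right) 70 = -3899$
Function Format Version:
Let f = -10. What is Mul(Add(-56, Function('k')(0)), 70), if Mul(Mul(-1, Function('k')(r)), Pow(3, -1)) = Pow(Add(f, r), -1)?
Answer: -3899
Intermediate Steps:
Function('k')(r) = Mul(-3, Pow(Add(-10, r), -1))
Mul(Add(-56, Function('k')(0)), 70) = Mul(Add(-56, Mul(-3, Pow(Add(-10, 0), -1))), 70) = Mul(Add(-56, Mul(-3, Pow(-10, -1))), 70) = Mul(Add(-56, Mul(-3, Rational(-1, 10))), 70) = Mul(Add(-56, Rational(3, 10)), 70) = Mul(Rational(-557, 10), 70) = -3899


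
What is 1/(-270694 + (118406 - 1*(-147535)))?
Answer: -1/4753 ≈ -0.00021039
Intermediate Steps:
1/(-270694 + (118406 - 1*(-147535))) = 1/(-270694 + (118406 + 147535)) = 1/(-270694 + 265941) = 1/(-4753) = -1/4753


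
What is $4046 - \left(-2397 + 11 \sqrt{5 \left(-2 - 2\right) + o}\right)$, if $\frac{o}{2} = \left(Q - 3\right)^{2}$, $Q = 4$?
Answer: $6443 - 33 i \sqrt{2} \approx 6443.0 - 46.669 i$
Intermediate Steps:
$o = 2$ ($o = 2 \left(4 - 3\right)^{2} = 2 \cdot 1^{2} = 2 \cdot 1 = 2$)
$4046 - \left(-2397 + 11 \sqrt{5 \left(-2 - 2\right) + o}\right) = 4046 + \left(- 11 \sqrt{5 \left(-2 - 2\right) + 2} + 2397\right) = 4046 + \left(- 11 \sqrt{5 \left(-4\right) + 2} + 2397\right) = 4046 + \left(- 11 \sqrt{-20 + 2} + 2397\right) = 4046 + \left(- 11 \sqrt{-18} + 2397\right) = 4046 + \left(- 11 \cdot 3 i \sqrt{2} + 2397\right) = 4046 + \left(- 33 i \sqrt{2} + 2397\right) = 4046 + \left(2397 - 33 i \sqrt{2}\right) = 6443 - 33 i \sqrt{2}$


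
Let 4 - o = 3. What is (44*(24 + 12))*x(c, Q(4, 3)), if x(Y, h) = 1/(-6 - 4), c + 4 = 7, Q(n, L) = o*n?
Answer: -792/5 ≈ -158.40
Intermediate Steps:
o = 1 (o = 4 - 1*3 = 4 - 3 = 1)
Q(n, L) = n (Q(n, L) = 1*n = n)
c = 3 (c = -4 + 7 = 3)
x(Y, h) = -⅒ (x(Y, h) = 1/(-10) = -⅒)
(44*(24 + 12))*x(c, Q(4, 3)) = (44*(24 + 12))*(-⅒) = (44*36)*(-⅒) = 1584*(-⅒) = -792/5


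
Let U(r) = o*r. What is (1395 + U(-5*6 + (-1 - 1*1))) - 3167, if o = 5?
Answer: -1932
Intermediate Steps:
U(r) = 5*r
(1395 + U(-5*6 + (-1 - 1*1))) - 3167 = (1395 + 5*(-5*6 + (-1 - 1*1))) - 3167 = (1395 + 5*(-30 + (-1 - 1))) - 3167 = (1395 + 5*(-30 - 2)) - 3167 = (1395 + 5*(-32)) - 3167 = (1395 - 160) - 3167 = 1235 - 3167 = -1932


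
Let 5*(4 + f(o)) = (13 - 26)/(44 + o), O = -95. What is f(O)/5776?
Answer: -53/77520 ≈ -0.00068369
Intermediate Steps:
f(o) = -4 - 13/(5*(44 + o)) (f(o) = -4 + ((13 - 26)/(44 + o))/5 = -4 + (-13/(44 + o))/5 = -4 - 13/(5*(44 + o)))
f(O)/5776 = ((-893 - 20*(-95))/(5*(44 - 95)))/5776 = ((1/5)*(-893 + 1900)/(-51))*(1/5776) = ((1/5)*(-1/51)*1007)*(1/5776) = -1007/255*1/5776 = -53/77520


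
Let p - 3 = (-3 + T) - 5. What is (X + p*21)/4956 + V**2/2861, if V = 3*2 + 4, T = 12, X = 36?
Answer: 339721/4726372 ≈ 0.071878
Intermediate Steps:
p = 7 (p = 3 + ((-3 + 12) - 5) = 3 + (9 - 5) = 3 + 4 = 7)
V = 10 (V = 6 + 4 = 10)
(X + p*21)/4956 + V**2/2861 = (36 + 7*21)/4956 + 10**2/2861 = (36 + 147)*(1/4956) + 100*(1/2861) = 183*(1/4956) + 100/2861 = 61/1652 + 100/2861 = 339721/4726372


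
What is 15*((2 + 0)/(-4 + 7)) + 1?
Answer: 11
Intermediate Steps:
15*((2 + 0)/(-4 + 7)) + 1 = 15*(2/3) + 1 = 10 + 1 = 11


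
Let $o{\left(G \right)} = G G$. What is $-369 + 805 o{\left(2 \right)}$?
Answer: $2851$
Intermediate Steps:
$o{\left(G \right)} = G^{2}$
$-369 + 805 o{\left(2 \right)} = -369 + 805 \cdot 2^{2} = -369 + 805 \cdot 4 = -369 + 3220 = 2851$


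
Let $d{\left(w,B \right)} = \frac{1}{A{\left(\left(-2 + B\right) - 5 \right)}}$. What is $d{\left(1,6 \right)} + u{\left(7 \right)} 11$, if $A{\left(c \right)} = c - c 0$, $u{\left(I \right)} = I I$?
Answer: $538$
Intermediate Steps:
$u{\left(I \right)} = I^{2}$
$A{\left(c \right)} = c$ ($A{\left(c \right)} = c - 0 = c + 0 = c$)
$d{\left(w,B \right)} = \frac{1}{-7 + B}$ ($d{\left(w,B \right)} = \frac{1}{\left(-2 + B\right) - 5} = \frac{1}{-7 + B}$)
$d{\left(1,6 \right)} + u{\left(7 \right)} 11 = \frac{1}{-7 + 6} + 7^{2} \cdot 11 = \frac{1}{-1} + 49 \cdot 11 = -1 + 539 = 538$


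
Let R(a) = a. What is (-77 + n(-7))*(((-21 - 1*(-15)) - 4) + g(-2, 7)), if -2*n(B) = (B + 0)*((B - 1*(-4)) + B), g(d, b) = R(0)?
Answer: 1120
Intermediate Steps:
g(d, b) = 0
n(B) = -B*(4 + 2*B)/2 (n(B) = -(B + 0)*((B - 1*(-4)) + B)/2 = -B*((B + 4) + B)/2 = -B*((4 + B) + B)/2 = -B*(4 + 2*B)/2)
(-77 + n(-7))*(((-21 - 1*(-15)) - 4) + g(-2, 7)) = (-77 - 1*(-7)*(2 - 7))*(((-21 - 1*(-15)) - 4) + 0) = (-77 - 1*(-7)*(-5))*(((-21 + 15) - 4) + 0) = (-77 - 35)*((-6 - 4) + 0) = -112*(-10 + 0) = -112*(-10) = 1120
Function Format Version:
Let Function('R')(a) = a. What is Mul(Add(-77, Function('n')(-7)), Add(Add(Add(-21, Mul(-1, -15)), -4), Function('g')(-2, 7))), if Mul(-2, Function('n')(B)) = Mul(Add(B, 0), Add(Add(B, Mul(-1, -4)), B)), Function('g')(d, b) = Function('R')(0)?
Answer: 1120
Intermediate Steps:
Function('g')(d, b) = 0
Function('n')(B) = Mul(Rational(-1, 2), B, Add(4, Mul(2, B))) (Function('n')(B) = Mul(Rational(-1, 2), Mul(Add(B, 0), Add(Add(B, Mul(-1, -4)), B))) = Mul(Rational(-1, 2), Mul(B, Add(Add(B, 4), B))) = Mul(Rational(-1, 2), Mul(B, Add(Add(4, B), B))) = Mul(Rational(-1, 2), Mul(B, Add(4, Mul(2, B)))) = Mul(Rational(-1, 2), B, Add(4, Mul(2, B))))
Mul(Add(-77, Function('n')(-7)), Add(Add(Add(-21, Mul(-1, -15)), -4), Function('g')(-2, 7))) = Mul(Add(-77, Mul(-1, -7, Add(2, -7))), Add(Add(Add(-21, Mul(-1, -15)), -4), 0)) = Mul(Add(-77, Mul(-1, -7, -5)), Add(Add(Add(-21, 15), -4), 0)) = Mul(Add(-77, -35), Add(Add(-6, -4), 0)) = Mul(-112, Add(-10, 0)) = Mul(-112, -10) = 1120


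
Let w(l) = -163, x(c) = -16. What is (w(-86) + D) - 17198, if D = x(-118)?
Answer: -17377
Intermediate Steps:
D = -16
(w(-86) + D) - 17198 = (-163 - 16) - 17198 = -179 - 17198 = -17377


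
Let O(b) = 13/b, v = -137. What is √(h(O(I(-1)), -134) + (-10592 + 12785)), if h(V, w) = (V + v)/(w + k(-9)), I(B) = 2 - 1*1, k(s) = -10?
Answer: √78979/6 ≈ 46.839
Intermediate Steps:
I(B) = 1 (I(B) = 2 - 1 = 1)
h(V, w) = (-137 + V)/(-10 + w) (h(V, w) = (V - 137)/(w - 10) = (-137 + V)/(-10 + w))
√(h(O(I(-1)), -134) + (-10592 + 12785)) = √((-137 + 13/1)/(-10 - 134) + (-10592 + 12785)) = √((-137 + 13*1)/(-144) + 2193) = √(-(-137 + 13)/144 + 2193) = √(-1/144*(-124) + 2193) = √(31/36 + 2193) = √(78979/36) = √78979/6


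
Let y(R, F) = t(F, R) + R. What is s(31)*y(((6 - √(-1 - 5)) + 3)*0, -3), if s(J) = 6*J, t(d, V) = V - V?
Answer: 0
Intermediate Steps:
t(d, V) = 0
y(R, F) = R (y(R, F) = 0 + R = R)
s(31)*y(((6 - √(-1 - 5)) + 3)*0, -3) = (6*31)*(((6 - √(-1 - 5)) + 3)*0) = 186*(((6 - √(-6)) + 3)*0) = 186*(((6 - I*√6) + 3)*0) = 186*((9 - I*√6)*0) = 186*0 = 0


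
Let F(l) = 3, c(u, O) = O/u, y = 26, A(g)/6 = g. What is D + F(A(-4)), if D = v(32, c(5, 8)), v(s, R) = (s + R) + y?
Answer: 313/5 ≈ 62.600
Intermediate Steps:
A(g) = 6*g
v(s, R) = 26 + R + s (v(s, R) = (s + R) + 26 = (R + s) + 26 = 26 + R + s)
D = 298/5 (D = 26 + 8/5 + 32 = 298/5 ≈ 59.600)
D + F(A(-4)) = 298/5 + 3 = 313/5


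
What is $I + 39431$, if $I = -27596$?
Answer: $11835$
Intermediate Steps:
$I + 39431 = -27596 + 39431 = 11835$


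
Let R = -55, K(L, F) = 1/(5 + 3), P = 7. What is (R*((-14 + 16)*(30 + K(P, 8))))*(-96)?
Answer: 318120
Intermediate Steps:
K(L, F) = ⅛ (K(L, F) = 1/8 = ⅛)
(R*((-14 + 16)*(30 + K(P, 8))))*(-96) = -55*(-14 + 16)*(30 + ⅛)*(-96) = -110*241/8*(-96) = -55*241/4*(-96) = -13255/4*(-96) = 318120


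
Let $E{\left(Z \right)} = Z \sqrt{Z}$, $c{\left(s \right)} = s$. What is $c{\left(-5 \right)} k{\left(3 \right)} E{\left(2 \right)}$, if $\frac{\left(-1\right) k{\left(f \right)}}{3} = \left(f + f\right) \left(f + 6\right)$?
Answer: $1620 \sqrt{2} \approx 2291.0$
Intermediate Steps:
$k{\left(f \right)} = - 6 f \left(6 + f\right)$ ($k{\left(f \right)} = - 3 \left(f + f\right) \left(f + 6\right) = - 3 \cdot 2 f \left(6 + f\right) = - 6 f \left(6 + f\right)$)
$E{\left(Z \right)} = Z^{\frac{3}{2}}$
$c{\left(-5 \right)} k{\left(3 \right)} E{\left(2 \right)} = - 5 \left(\left(-6\right) 3 \left(6 + 3\right)\right) 2^{\frac{3}{2}} = - 5 \left(\left(-6\right) 3 \cdot 9\right) 2 \sqrt{2} = \left(-5\right) \left(-162\right) 2 \sqrt{2} = 810 \cdot 2 \sqrt{2} = 1620 \sqrt{2}$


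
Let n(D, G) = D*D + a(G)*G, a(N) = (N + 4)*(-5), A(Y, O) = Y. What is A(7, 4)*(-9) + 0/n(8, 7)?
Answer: -63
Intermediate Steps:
a(N) = -20 - 5*N (a(N) = (4 + N)*(-5) = -20 - 5*N)
n(D, G) = D² + G*(-20 - 5*G) (n(D, G) = D*D + (-20 - 5*G)*G = D² + G*(-20 - 5*G))
A(7, 4)*(-9) + 0/n(8, 7) = 7*(-9) + 0/(8² - 5*7*(4 + 7)) = -63 + 0/(64 - 5*7*11) = -63 + 0/(64 - 385) = -63 + 0/(-321) = -63 + 0*(-1/321) = -63 + 0 = -63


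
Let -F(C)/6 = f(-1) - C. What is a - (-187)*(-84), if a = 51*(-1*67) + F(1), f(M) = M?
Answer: -19113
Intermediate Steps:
F(C) = 6 + 6*C (F(C) = -6*(-1 - C) = 6 + 6*C)
a = -3405 (a = 51*(-1*67) + (6 + 6*1) = 51*(-67) + (6 + 6) = -3417 + 12 = -3405)
a - (-187)*(-84) = -3405 - (-187)*(-84) = -3405 - 1*15708 = -3405 - 15708 = -19113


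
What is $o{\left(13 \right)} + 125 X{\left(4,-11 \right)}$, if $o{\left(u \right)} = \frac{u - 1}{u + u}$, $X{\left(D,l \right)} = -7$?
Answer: $- \frac{11369}{13} \approx -874.54$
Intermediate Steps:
$o{\left(u \right)} = \frac{-1 + u}{2 u}$
$o{\left(13 \right)} + 125 X{\left(4,-11 \right)} = \frac{-1 + 13}{2 \cdot 13} + 125 \left(-7\right) = \frac{1}{2} \cdot \frac{1}{13} \cdot 12 - 875 = \frac{6}{13} - 875 = - \frac{11369}{13}$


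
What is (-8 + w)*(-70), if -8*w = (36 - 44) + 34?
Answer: 1575/2 ≈ 787.50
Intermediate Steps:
w = -13/4 (w = -((36 - 44) + 34)/8 = -(-8 + 34)/8 = -1/8*26 = -13/4 ≈ -3.2500)
(-8 + w)*(-70) = (-8 - 13/4)*(-70) = -45/4*(-70) = 1575/2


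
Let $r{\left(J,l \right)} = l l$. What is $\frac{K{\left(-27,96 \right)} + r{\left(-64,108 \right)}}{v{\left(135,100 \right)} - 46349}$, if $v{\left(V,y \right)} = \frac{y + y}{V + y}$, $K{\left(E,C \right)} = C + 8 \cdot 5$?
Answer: $- \frac{554600}{2178363} \approx -0.25459$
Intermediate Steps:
$K{\left(E,C \right)} = 40 + C$ ($K{\left(E,C \right)} = C + 40 = 40 + C$)
$v{\left(V,y \right)} = \frac{2 y}{V + y}$
$r{\left(J,l \right)} = l^{2}$
$\frac{K{\left(-27,96 \right)} + r{\left(-64,108 \right)}}{v{\left(135,100 \right)} - 46349} = \frac{\left(40 + 96\right) + 108^{2}}{2 \cdot 100 \frac{1}{135 + 100} - 46349} = \frac{136 + 11664}{2 \cdot 100 \cdot \frac{1}{235} - 46349} = \frac{11800}{2 \cdot 100 \cdot \frac{1}{235} - 46349} = \frac{11800}{\frac{40}{47} - 46349} = \frac{11800}{- \frac{2178363}{47}} = 11800 \left(- \frac{47}{2178363}\right) = - \frac{554600}{2178363}$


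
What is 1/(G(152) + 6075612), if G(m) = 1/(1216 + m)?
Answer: 1368/8311437217 ≈ 1.6459e-7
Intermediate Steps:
1/(G(152) + 6075612) = 1/(1/(1216 + 152) + 6075612) = 1/(1/1368 + 6075612) = 1/(8311437217/1368) = 1368/8311437217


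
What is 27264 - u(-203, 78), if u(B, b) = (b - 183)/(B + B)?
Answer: 1581297/58 ≈ 27264.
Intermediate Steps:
u(B, b) = (-183 + b)/(2*B) (u(B, b) = (-183 + b)/((2*B)) = (-183 + b)*(1/(2*B)) = (-183 + b)/(2*B))
27264 - u(-203, 78) = 27264 - (-183 + 78)/(2*(-203)) = 27264 - (-1)*(-105)/(2*203) = 27264 - 1*15/58 = 27264 - 15/58 = 1581297/58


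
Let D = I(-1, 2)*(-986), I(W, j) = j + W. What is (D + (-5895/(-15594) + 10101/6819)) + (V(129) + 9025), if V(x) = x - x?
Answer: 95003187217/11815054 ≈ 8040.9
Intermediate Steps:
V(x) = 0
I(W, j) = W + j
D = -986 (D = (-1 + 2)*(-986) = 1*(-986) = -986)
(D + (-5895/(-15594) + 10101/6819)) + (V(129) + 9025) = (-986 + (-5895/(-15594) + 10101/6819)) + (0 + 9025) = (-986 + (-5895*(-1/15594) + 10101*(1/6819))) + 9025 = (-986 + (1965/5198 + 3367/2273)) + 9025 = (-986 + 21968111/11815054) + 9025 = -11627675133/11815054 + 9025 = 95003187217/11815054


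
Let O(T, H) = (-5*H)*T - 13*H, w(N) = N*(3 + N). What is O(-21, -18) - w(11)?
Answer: -1810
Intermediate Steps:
O(T, H) = -13*H - 5*H*T (O(T, H) = -5*H*T - 13*H = -13*H - 5*H*T)
O(-21, -18) - w(11) = -1*(-18)*(13 + 5*(-21)) - 11*(3 + 11) = -1*(-18)*(13 - 105) - 11*14 = -1*(-18)*(-92) - 1*154 = -1656 - 154 = -1810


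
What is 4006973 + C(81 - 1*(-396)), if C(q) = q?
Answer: 4007450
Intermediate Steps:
4006973 + C(81 - 1*(-396)) = 4006973 + (81 - 1*(-396)) = 4006973 + (81 + 396) = 4006973 + 477 = 4007450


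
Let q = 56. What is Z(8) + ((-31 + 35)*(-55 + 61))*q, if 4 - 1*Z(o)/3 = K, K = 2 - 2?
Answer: 1356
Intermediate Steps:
K = 0
Z(o) = 12 (Z(o) = 12 - 3*0 = 12 + 0 = 12)
Z(8) + ((-31 + 35)*(-55 + 61))*q = 12 + ((-31 + 35)*(-55 + 61))*56 = 12 + (4*6)*56 = 12 + 24*56 = 12 + 1344 = 1356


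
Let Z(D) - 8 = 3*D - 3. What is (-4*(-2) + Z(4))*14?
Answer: 350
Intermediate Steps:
Z(D) = 5 + 3*D (Z(D) = 8 + (3*D - 3) = 8 + (-3 + 3*D) = 5 + 3*D)
(-4*(-2) + Z(4))*14 = (-4*(-2) + (5 + 3*4))*14 = (8 + (5 + 12))*14 = (8 + 17)*14 = 25*14 = 350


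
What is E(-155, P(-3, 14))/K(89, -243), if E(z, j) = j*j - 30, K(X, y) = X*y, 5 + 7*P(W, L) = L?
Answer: 463/353241 ≈ 0.0013107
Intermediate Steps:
P(W, L) = -5/7 + L/7
E(z, j) = -30 + j² (E(z, j) = j² - 30 = -30 + j²)
E(-155, P(-3, 14))/K(89, -243) = (-30 + (-5/7 + (⅐)*14)²)/((89*(-243))) = (-30 + (-5/7 + 2)²)/(-21627) = (-30 + (9/7)²)*(-1/21627) = (-30 + 81/49)*(-1/21627) = -1389/49*(-1/21627) = 463/353241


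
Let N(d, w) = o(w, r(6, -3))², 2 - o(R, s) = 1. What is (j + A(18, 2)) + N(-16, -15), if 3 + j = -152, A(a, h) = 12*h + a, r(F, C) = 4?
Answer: -112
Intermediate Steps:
o(R, s) = 1 (o(R, s) = 2 - 1*1 = 2 - 1 = 1)
A(a, h) = a + 12*h
N(d, w) = 1 (N(d, w) = 1² = 1)
j = -155 (j = -3 - 152 = -155)
(j + A(18, 2)) + N(-16, -15) = (-155 + (18 + 12*2)) + 1 = (-155 + (18 + 24)) + 1 = (-155 + 42) + 1 = -113 + 1 = -112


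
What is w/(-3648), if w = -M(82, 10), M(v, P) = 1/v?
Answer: 1/299136 ≈ 3.3430e-6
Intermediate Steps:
w = -1/82 ≈ -0.012195
w/(-3648) = -1/82/(-3648) = -1/82*(-1/3648) = 1/299136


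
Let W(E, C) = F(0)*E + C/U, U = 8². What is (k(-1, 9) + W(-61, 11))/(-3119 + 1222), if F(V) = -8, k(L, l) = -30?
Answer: -4189/17344 ≈ -0.24152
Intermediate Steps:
U = 64
W(E, C) = -8*E + C/64
(k(-1, 9) + W(-61, 11))/(-3119 + 1222) = (-30 + (-8*(-61) + (1/64)*11))/(-3119 + 1222) = (-30 + (488 + 11/64))/(-1897) = (-30 + 31243/64)*(-1/1897) = (29323/64)*(-1/1897) = -4189/17344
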